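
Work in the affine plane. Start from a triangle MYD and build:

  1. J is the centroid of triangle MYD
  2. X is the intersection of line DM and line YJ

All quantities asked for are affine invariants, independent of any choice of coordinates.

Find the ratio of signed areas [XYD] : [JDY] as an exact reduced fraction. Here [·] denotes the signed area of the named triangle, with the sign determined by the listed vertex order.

[XYD]:[JDY] = -3/2

Work in coordinates with M = (0, 0), Y = (1, 0), D = (0, 1).
1. J is the centroid of triangle MYD ⇒ J = (1/3, 1/3)
2. X is the intersection of line DM and line YJ ⇒ X = (0, 1/2)
2·[XYD] = 1/2, 2·[JDY] = -1/3
[XYD]:[JDY] = 1/2:-1/3 = -3/2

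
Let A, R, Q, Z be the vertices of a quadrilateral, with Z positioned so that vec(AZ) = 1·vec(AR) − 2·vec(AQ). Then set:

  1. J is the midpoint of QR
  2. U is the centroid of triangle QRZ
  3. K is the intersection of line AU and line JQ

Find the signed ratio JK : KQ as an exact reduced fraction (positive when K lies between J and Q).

JK:KQ = -3/4

Work in coordinates with A = (0, 0), R = (1, 0), Q = (0, 1), Z = (1, -2).
1. J is the midpoint of QR ⇒ J = (1/2, 1/2)
2. U is the centroid of triangle QRZ ⇒ U = (2/3, -1/3)
3. K is the intersection of line AU and line JQ ⇒ K = (2, -1)
K = J + t·(Q−J) with t = -3, so JK:KQ = t:(1−t) = -3:4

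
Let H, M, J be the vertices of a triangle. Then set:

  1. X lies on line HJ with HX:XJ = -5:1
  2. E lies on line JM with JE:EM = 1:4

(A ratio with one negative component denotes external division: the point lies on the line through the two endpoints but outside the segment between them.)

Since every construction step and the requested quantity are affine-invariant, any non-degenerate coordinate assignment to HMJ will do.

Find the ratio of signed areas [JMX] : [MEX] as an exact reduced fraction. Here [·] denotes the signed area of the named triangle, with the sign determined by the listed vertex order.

[JMX]:[MEX] = -5/4

Choose coordinates H = (0, 0), M = (1, 0), J = (0, 1).
1. X lies on line HJ with HX:XJ = -5:1 ⇒ X = (0, 5/4)
2. E lies on line JM with JE:EM = 1:4 ⇒ E = (1/5, 4/5)
2·[JMX] = 1/4, 2·[MEX] = -1/5
[JMX]:[MEX] = 1/4:-1/5 = -5/4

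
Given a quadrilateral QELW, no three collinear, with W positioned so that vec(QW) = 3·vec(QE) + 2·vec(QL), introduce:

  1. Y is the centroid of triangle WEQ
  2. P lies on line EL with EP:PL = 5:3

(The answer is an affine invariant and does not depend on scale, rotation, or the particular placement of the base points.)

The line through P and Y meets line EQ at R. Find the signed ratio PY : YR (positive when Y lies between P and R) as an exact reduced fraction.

PY:YR = -1/16

Work in coordinates with Q = (0, 0), E = (1, 0), L = (0, 1), W = (3, 2).
1. Y is the centroid of triangle WEQ ⇒ Y = (4/3, 2/3)
2. P lies on line EL with EP:PL = 5:3 ⇒ P = (3/8, 5/8)
line PY meets EQ at R = (-14, 0)
Y = P + t·(R−P) with t = -1/15, so PY:YR = -1/15:16/15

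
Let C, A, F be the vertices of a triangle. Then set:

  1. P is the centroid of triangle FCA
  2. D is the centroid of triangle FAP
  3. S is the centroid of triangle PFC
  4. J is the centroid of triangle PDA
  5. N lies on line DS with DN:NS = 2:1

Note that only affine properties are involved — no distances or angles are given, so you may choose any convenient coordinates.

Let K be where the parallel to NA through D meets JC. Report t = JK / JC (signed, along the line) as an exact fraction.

Choose coordinates C = (0, 0), A = (1, 0), F = (0, 1).
1. P is the centroid of triangle FCA ⇒ P = (1/3, 1/3)
2. D is the centroid of triangle FAP ⇒ D = (4/9, 4/9)
3. S is the centroid of triangle PFC ⇒ S = (1/9, 4/9)
4. J is the centroid of triangle PDA ⇒ J = (16/27, 7/27)
5. N lies on line DS with DN:NS = 2:1 ⇒ N = (2/9, 4/9)
through D parallel to NA: direction (7/9, -4/9); meets JC at K = (704/1017, 308/1017)
K = J + t·(C−J) with t = -19/113

t = -19/113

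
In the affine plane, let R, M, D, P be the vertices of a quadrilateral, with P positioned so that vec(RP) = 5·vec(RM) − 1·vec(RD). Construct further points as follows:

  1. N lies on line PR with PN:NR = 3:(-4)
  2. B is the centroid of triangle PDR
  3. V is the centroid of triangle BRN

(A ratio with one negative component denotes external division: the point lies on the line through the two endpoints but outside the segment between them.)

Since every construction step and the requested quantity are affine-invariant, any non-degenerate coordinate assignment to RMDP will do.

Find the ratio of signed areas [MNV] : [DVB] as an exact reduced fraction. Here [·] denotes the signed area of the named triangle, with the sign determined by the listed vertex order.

Assign R = (0, 0), M = (1, 0), D = (0, 1), P = (5, -1) — the answer is frame-independent, so this choice is without loss of generality.
1. N lies on line PR with PN:NR = 3:(-4) ⇒ N = (20, -4)
2. B is the centroid of triangle PDR ⇒ B = (5/3, 0)
3. V is the centroid of triangle BRN ⇒ V = (65/9, -4/3)
2·[MNV] = -4/9, 2·[DVB] = -10/3
[MNV]:[DVB] = -4/9:-10/3 = 2/15

[MNV]:[DVB] = 2/15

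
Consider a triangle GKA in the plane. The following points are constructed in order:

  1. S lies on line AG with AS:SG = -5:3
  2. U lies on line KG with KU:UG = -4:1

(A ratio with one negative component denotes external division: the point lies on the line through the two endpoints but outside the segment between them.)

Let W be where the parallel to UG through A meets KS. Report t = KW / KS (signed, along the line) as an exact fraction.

Set G = (0, 0), K = (1, 0), A = (0, 1); any affine frame gives the same invariant.
1. S lies on line AG with AS:SG = -5:3 ⇒ S = (0, -3/2)
2. U lies on line KG with KU:UG = -4:1 ⇒ U = (-1/3, 0)
through A parallel to UG: direction (1/3, 0); meets KS at W = (5/3, 1)
W = K + t·(S−K) with t = -2/3

t = -2/3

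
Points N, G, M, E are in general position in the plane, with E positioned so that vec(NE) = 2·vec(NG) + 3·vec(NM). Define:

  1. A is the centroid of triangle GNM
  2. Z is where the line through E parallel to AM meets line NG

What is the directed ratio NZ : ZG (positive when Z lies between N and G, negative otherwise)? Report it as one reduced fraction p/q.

NZ:ZG = -7/5

Work in coordinates with N = (0, 0), G = (1, 0), M = (0, 1), E = (2, 3).
1. A is the centroid of triangle GNM ⇒ A = (1/3, 1/3)
2. Z is where the line through E parallel to AM meets line NG ⇒ Z = (7/2, 0)
Z = N + t·(G−N) with t = 7/2, so NZ:ZG = t:(1−t) = 7/2:-5/2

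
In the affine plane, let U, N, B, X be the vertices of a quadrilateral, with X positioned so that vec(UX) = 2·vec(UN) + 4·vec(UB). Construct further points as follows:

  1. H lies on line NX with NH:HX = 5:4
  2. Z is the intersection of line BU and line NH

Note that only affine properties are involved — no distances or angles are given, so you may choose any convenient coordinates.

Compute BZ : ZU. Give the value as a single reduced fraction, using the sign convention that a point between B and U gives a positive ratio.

Set U = (0, 0), N = (1, 0), B = (0, 1), X = (2, 4); any affine frame gives the same invariant.
1. H lies on line NX with NH:HX = 5:4 ⇒ H = (14/9, 20/9)
2. Z is the intersection of line BU and line NH ⇒ Z = (0, -4)
Z = B + t·(U−B) with t = 5, so BZ:ZU = t:(1−t) = 5:-4

BZ:ZU = -5/4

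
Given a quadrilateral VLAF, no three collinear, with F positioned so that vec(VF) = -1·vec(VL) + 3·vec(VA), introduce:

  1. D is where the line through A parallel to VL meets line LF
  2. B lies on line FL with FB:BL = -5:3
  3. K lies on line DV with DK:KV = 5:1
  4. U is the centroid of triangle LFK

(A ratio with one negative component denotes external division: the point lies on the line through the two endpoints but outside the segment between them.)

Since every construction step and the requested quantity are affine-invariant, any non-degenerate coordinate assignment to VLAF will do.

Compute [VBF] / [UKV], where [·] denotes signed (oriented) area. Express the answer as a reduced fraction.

[VBF]:[UKV] = -135

Set V = (0, 0), L = (1, 0), A = (0, 1), F = (-1, 3); any affine frame gives the same invariant.
1. D is where the line through A parallel to VL meets line LF ⇒ D = (1/3, 1)
2. B lies on line FL with FB:BL = -5:3 ⇒ B = (4, -9/2)
3. K lies on line DV with DK:KV = 5:1 ⇒ K = (1/18, 1/6)
4. U is the centroid of triangle LFK ⇒ U = (1/54, 19/18)
2·[VBF] = 15/2, 2·[UKV] = -1/18
[VBF]:[UKV] = 15/2:-1/18 = -135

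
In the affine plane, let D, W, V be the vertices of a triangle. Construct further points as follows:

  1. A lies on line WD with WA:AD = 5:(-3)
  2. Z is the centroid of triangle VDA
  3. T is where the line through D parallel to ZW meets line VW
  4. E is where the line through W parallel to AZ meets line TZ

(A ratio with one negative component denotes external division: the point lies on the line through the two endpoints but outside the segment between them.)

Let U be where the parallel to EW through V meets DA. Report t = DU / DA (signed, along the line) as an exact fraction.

t = 2

Set D = (0, 0), W = (1, 0), V = (0, 1); any affine frame gives the same invariant.
1. A lies on line WD with WA:AD = 5:(-3) ⇒ A = (-3/2, 0)
2. Z is the centroid of triangle VDA ⇒ Z = (-1/2, 1/3)
3. T is where the line through D parallel to ZW meets line VW ⇒ T = (9/7, -2/7)
4. E is where the line through W parallel to AZ meets line TZ ⇒ E = (37/51, -14/153)
through V parallel to EW: direction (14/51, 14/153); meets DA at U = (-3, 0)
U = D + t·(A−D) with t = 2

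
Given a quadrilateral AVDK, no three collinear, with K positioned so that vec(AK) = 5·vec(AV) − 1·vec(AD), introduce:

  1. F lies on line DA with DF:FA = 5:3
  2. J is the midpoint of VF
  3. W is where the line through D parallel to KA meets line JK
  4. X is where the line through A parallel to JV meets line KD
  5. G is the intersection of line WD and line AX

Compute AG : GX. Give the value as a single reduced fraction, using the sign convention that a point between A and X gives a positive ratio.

Set A = (0, 0), V = (1, 0), D = (0, 1), K = (5, -1); any affine frame gives the same invariant.
1. F lies on line DA with DF:FA = 5:3 ⇒ F = (0, 3/8)
2. J is the midpoint of VF ⇒ J = (1/2, 3/16)
3. W is where the line through D parallel to KA meets line JK ⇒ W = (-245/23, 72/23)
4. X is where the line through A parallel to JV meets line KD ⇒ X = (40, -15)
5. G is the intersection of line WD and line AX ⇒ G = (-40/7, 15/7)
G = A + t·(X−A) with t = -1/7, so AG:GX = t:(1−t) = -1/7:8/7

AG:GX = -1/8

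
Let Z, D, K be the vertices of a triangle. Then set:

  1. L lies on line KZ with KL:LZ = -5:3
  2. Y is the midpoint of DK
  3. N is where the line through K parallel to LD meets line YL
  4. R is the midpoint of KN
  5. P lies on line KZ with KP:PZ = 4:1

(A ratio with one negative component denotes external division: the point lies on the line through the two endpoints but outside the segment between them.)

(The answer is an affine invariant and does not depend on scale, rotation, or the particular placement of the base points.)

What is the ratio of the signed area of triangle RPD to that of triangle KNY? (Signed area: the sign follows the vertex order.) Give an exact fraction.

Assign Z = (0, 0), D = (1, 0), K = (0, 1) — the answer is frame-independent, so this choice is without loss of generality.
1. L lies on line KZ with KL:LZ = -5:3 ⇒ L = (0, -3/2)
2. Y is the midpoint of DK ⇒ Y = (1/2, 1/2)
3. N is where the line through K parallel to LD meets line YL ⇒ N = (1, 5/2)
4. R is the midpoint of KN ⇒ R = (1/2, 7/4)
5. P lies on line KZ with KP:PZ = 4:1 ⇒ P = (0, 1/5)
2·[RPD] = 33/20, 2·[KNY] = -5/4
[RPD]:[KNY] = 33/20:-5/4 = -33/25

[RPD]:[KNY] = -33/25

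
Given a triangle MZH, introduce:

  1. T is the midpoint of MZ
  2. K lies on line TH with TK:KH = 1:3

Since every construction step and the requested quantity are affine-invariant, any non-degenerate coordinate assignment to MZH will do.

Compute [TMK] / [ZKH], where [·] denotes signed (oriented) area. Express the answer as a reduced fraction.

Assign M = (0, 0), Z = (1, 0), H = (0, 1) — the answer is frame-independent, so this choice is without loss of generality.
1. T is the midpoint of MZ ⇒ T = (1/2, 0)
2. K lies on line TH with TK:KH = 1:3 ⇒ K = (3/8, 1/4)
2·[TMK] = -1/8, 2·[ZKH] = -3/8
[TMK]:[ZKH] = -1/8:-3/8 = 1/3

[TMK]:[ZKH] = 1/3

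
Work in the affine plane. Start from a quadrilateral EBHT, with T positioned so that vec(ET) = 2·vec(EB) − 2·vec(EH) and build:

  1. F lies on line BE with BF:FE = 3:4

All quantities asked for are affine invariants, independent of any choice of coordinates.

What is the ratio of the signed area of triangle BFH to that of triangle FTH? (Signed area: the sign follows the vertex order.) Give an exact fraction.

[BFH]:[FTH] = -3/2

Set E = (0, 0), B = (1, 0), H = (0, 1), T = (2, -2); any affine frame gives the same invariant.
1. F lies on line BE with BF:FE = 3:4 ⇒ F = (4/7, 0)
2·[BFH] = -3/7, 2·[FTH] = 2/7
[BFH]:[FTH] = -3/7:2/7 = -3/2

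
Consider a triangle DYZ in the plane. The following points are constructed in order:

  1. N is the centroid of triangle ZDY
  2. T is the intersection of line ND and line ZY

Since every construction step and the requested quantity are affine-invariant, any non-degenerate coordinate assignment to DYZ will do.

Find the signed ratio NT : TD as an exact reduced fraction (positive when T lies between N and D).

NT:TD = -1/3

Set D = (0, 0), Y = (1, 0), Z = (0, 1); any affine frame gives the same invariant.
1. N is the centroid of triangle ZDY ⇒ N = (1/3, 1/3)
2. T is the intersection of line ND and line ZY ⇒ T = (1/2, 1/2)
T = N + t·(D−N) with t = -1/2, so NT:TD = t:(1−t) = -1/2:3/2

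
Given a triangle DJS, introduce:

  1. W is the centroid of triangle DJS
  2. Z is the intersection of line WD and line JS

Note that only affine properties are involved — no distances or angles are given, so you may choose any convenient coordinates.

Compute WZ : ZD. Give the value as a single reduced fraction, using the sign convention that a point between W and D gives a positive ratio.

WZ:ZD = -1/3

Assign D = (0, 0), J = (1, 0), S = (0, 1) — the answer is frame-independent, so this choice is without loss of generality.
1. W is the centroid of triangle DJS ⇒ W = (1/3, 1/3)
2. Z is the intersection of line WD and line JS ⇒ Z = (1/2, 1/2)
Z = W + t·(D−W) with t = -1/2, so WZ:ZD = t:(1−t) = -1/2:3/2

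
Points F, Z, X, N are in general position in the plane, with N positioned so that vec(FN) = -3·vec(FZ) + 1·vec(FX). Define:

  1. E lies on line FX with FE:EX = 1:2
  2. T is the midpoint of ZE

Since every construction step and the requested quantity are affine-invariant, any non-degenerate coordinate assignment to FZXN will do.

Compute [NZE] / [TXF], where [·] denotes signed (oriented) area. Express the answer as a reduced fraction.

[NZE]:[TXF] = 2/3

Assign F = (0, 0), Z = (1, 0), X = (0, 1), N = (-3, 1) — the answer is frame-independent, so this choice is without loss of generality.
1. E lies on line FX with FE:EX = 1:2 ⇒ E = (0, 1/3)
2. T is the midpoint of ZE ⇒ T = (1/2, 1/6)
2·[NZE] = 1/3, 2·[TXF] = 1/2
[NZE]:[TXF] = 1/3:1/2 = 2/3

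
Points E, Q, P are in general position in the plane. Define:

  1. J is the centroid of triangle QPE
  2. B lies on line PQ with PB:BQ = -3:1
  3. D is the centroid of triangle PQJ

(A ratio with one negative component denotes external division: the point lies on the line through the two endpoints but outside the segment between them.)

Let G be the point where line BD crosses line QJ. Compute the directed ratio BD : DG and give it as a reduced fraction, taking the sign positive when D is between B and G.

Assign E = (0, 0), Q = (1, 0), P = (0, 1) — the answer is frame-independent, so this choice is without loss of generality.
1. J is the centroid of triangle QPE ⇒ J = (1/3, 1/3)
2. B lies on line PQ with PB:BQ = -3:1 ⇒ B = (3/2, -1/2)
3. D is the centroid of triangle PQJ ⇒ D = (4/9, 4/9)
line BD meets QJ at G = (13/15, 1/15)
D = B + t·(G−B) with t = 5/3, so BD:DG = 5/3:-2/3

BD:DG = -5/2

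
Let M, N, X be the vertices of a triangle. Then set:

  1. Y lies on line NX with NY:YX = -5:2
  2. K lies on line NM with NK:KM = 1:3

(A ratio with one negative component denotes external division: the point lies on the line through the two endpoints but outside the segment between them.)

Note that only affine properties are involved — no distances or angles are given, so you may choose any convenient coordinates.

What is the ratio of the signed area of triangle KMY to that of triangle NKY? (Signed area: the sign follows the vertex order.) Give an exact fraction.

Set M = (0, 0), N = (1, 0), X = (0, 1); any affine frame gives the same invariant.
1. Y lies on line NX with NY:YX = -5:2 ⇒ Y = (-2/3, 5/3)
2. K lies on line NM with NK:KM = 1:3 ⇒ K = (3/4, 0)
2·[KMY] = -5/4, 2·[NKY] = -5/12
[KMY]:[NKY] = -5/4:-5/12 = 3

[KMY]:[NKY] = 3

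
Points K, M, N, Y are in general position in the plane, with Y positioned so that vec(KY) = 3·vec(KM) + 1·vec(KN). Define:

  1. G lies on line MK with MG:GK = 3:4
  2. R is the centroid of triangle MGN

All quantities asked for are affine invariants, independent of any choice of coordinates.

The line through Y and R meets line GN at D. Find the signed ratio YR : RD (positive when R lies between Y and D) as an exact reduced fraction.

YR:RD = 20

Assign K = (0, 0), M = (1, 0), N = (0, 1), Y = (3, 1) — the answer is frame-independent, so this choice is without loss of generality.
1. G lies on line MK with MG:GK = 3:4 ⇒ G = (4/7, 0)
2. R is the centroid of triangle MGN ⇒ R = (11/21, 1/3)
line YR meets GN at D = (2/5, 3/10)
R = Y + t·(D−Y) with t = 20/21, so YR:RD = 20/21:1/21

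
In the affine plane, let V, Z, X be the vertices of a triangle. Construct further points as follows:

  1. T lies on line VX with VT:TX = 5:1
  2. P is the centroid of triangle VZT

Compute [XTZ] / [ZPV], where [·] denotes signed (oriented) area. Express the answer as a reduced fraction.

Assign V = (0, 0), Z = (1, 0), X = (0, 1) — the answer is frame-independent, so this choice is without loss of generality.
1. T lies on line VX with VT:TX = 5:1 ⇒ T = (0, 5/6)
2. P is the centroid of triangle VZT ⇒ P = (1/3, 5/18)
2·[XTZ] = 1/6, 2·[ZPV] = 5/18
[XTZ]:[ZPV] = 1/6:5/18 = 3/5

[XTZ]:[ZPV] = 3/5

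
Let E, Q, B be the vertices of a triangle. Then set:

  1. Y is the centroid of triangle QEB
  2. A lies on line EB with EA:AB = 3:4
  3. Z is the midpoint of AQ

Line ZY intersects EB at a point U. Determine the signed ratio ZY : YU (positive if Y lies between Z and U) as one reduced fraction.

Choose coordinates E = (0, 0), Q = (1, 0), B = (0, 1).
1. Y is the centroid of triangle QEB ⇒ Y = (1/3, 1/3)
2. A lies on line EB with EA:AB = 3:4 ⇒ A = (0, 3/7)
3. Z is the midpoint of AQ ⇒ Z = (1/2, 3/14)
line ZY meets EB at U = (0, 4/7)
Y = Z + t·(U−Z) with t = 1/3, so ZY:YU = 1/3:2/3

ZY:YU = 1/2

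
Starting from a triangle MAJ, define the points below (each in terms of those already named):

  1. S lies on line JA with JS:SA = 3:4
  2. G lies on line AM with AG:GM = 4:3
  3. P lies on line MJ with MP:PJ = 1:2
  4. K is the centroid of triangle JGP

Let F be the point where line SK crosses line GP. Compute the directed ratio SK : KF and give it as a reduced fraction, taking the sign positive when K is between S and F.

SK:KF = 11/7

Assign M = (0, 0), A = (1, 0), J = (0, 1) — the answer is frame-independent, so this choice is without loss of generality.
1. S lies on line JA with JS:SA = 3:4 ⇒ S = (3/7, 4/7)
2. G lies on line AM with AG:GM = 4:3 ⇒ G = (3/7, 0)
3. P lies on line MJ with MP:PJ = 1:2 ⇒ P = (0, 1/3)
4. K is the centroid of triangle JGP ⇒ K = (1/7, 4/9)
line SK meets GP at F = (-3/77, 4/11)
K = S + t·(F−S) with t = 11/18, so SK:KF = 11/18:7/18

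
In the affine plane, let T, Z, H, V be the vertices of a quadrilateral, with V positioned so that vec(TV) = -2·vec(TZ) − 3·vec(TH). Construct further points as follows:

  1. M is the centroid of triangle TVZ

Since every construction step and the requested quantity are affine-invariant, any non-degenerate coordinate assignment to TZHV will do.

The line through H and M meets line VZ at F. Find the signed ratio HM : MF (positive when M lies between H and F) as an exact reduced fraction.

Work in coordinates with T = (0, 0), Z = (1, 0), H = (0, 1), V = (-2, -3).
1. M is the centroid of triangle TVZ ⇒ M = (-1/3, -1)
line HM meets VZ at F = (-2/5, -7/5)
M = H + t·(F−H) with t = 5/6, so HM:MF = 5/6:1/6

HM:MF = 5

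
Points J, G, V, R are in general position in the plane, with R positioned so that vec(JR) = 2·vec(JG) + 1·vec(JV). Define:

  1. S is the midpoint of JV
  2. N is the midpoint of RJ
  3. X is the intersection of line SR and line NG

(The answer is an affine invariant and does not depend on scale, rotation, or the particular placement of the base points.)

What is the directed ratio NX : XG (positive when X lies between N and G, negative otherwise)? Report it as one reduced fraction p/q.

Set J = (0, 0), G = (1, 0), V = (0, 1), R = (2, 1); any affine frame gives the same invariant.
1. S is the midpoint of JV ⇒ S = (0, 1/2)
2. N is the midpoint of RJ ⇒ N = (1, 1/2)
3. X is the intersection of line SR and line NG ⇒ X = (1, 3/4)
X = N + t·(G−N) with t = -1/2, so NX:XG = t:(1−t) = -1/2:3/2

NX:XG = -1/3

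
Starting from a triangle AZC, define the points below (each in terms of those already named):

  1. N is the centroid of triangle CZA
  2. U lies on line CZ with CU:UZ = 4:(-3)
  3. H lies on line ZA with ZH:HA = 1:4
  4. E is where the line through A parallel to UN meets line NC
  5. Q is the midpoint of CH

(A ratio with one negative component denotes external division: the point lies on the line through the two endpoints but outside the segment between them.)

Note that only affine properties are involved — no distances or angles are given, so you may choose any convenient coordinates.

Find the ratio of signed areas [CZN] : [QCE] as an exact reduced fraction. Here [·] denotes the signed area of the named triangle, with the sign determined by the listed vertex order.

Set A = (0, 0), Z = (1, 0), C = (0, 1); any affine frame gives the same invariant.
1. N is the centroid of triangle CZA ⇒ N = (1/3, 1/3)
2. U lies on line CZ with CU:UZ = 4:(-3) ⇒ U = (4, -3)
3. H lies on line ZA with ZH:HA = 1:4 ⇒ H = (4/5, 0)
4. E is where the line through A parallel to UN meets line NC ⇒ E = (11/12, -5/6)
5. Q is the midpoint of CH ⇒ Q = (2/5, 1/2)
2·[CZN] = -1/3, 2·[QCE] = 11/40
[CZN]:[QCE] = -1/3:11/40 = -40/33

[CZN]:[QCE] = -40/33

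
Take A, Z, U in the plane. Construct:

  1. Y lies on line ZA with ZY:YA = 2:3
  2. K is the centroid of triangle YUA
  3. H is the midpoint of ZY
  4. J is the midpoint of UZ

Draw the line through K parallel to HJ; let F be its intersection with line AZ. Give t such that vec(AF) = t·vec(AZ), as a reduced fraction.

t = 2/5

Work in coordinates with A = (0, 0), Z = (1, 0), U = (0, 1).
1. Y lies on line ZA with ZY:YA = 2:3 ⇒ Y = (3/5, 0)
2. K is the centroid of triangle YUA ⇒ K = (1/5, 1/3)
3. H is the midpoint of ZY ⇒ H = (4/5, 0)
4. J is the midpoint of UZ ⇒ J = (1/2, 1/2)
through K parallel to HJ: direction (-3/10, 1/2); meets AZ at F = (2/5, 0)
F = A + t·(Z−A) with t = 2/5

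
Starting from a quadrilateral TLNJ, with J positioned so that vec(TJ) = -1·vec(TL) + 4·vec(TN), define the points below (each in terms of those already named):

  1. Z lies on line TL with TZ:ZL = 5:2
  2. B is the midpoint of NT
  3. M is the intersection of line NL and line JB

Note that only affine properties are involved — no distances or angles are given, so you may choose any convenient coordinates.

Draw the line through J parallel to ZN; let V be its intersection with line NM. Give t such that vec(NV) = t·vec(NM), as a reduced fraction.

Choose coordinates T = (0, 0), L = (1, 0), N = (0, 1), J = (-1, 4).
1. Z lies on line TL with TZ:ZL = 5:2 ⇒ Z = (5/7, 0)
2. B is the midpoint of NT ⇒ B = (0, 1/2)
3. M is the intersection of line NL and line JB ⇒ M = (-1/5, 6/5)
through J parallel to ZN: direction (-5/7, 1); meets NM at V = (4, -3)
V = N + t·(M−N) with t = -20

t = -20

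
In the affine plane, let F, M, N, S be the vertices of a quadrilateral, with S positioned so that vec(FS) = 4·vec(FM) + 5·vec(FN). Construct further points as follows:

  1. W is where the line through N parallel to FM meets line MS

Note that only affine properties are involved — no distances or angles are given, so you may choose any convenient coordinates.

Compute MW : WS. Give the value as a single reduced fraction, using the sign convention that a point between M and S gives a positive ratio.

Work in coordinates with F = (0, 0), M = (1, 0), N = (0, 1), S = (4, 5).
1. W is where the line through N parallel to FM meets line MS ⇒ W = (8/5, 1)
W = M + t·(S−M) with t = 1/5, so MW:WS = t:(1−t) = 1/5:4/5

MW:WS = 1/4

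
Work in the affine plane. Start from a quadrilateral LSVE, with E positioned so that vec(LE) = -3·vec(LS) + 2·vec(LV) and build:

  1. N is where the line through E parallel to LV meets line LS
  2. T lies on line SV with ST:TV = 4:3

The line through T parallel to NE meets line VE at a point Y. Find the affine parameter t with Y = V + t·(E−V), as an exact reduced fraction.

t = -1/7

Set L = (0, 0), S = (1, 0), V = (0, 1), E = (-3, 2); any affine frame gives the same invariant.
1. N is where the line through E parallel to LV meets line LS ⇒ N = (-3, 0)
2. T lies on line SV with ST:TV = 4:3 ⇒ T = (3/7, 4/7)
through T parallel to NE: direction (0, 2); meets VE at Y = (3/7, 6/7)
Y = V + t·(E−V) with t = -1/7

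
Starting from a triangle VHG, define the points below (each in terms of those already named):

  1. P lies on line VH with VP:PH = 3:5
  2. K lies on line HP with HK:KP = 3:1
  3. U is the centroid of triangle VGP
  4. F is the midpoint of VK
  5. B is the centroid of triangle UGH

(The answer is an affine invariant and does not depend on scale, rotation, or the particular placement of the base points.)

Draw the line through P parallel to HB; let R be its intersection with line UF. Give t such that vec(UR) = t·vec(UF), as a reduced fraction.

Work in coordinates with V = (0, 0), H = (1, 0), G = (0, 1).
1. P lies on line VH with VP:PH = 3:5 ⇒ P = (3/8, 0)
2. K lies on line HP with HK:KP = 3:1 ⇒ K = (17/32, 0)
3. U is the centroid of triangle VGP ⇒ U = (1/8, 1/3)
4. F is the midpoint of VK ⇒ F = (17/64, 0)
5. B is the centroid of triangle UGH ⇒ B = (3/8, 4/9)
through P parallel to HB: direction (-5/8, 4/9); meets UF at R = (7/32, 1/9)
R = U + t·(F−U) with t = 2/3

t = 2/3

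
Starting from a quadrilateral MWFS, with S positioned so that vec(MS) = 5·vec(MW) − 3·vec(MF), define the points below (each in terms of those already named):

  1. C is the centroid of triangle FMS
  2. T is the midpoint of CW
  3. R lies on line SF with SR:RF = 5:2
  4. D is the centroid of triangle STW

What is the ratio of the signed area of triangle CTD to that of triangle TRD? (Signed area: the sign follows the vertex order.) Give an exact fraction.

Assign M = (0, 0), W = (1, 0), F = (0, 1), S = (5, -3) — the answer is frame-independent, so this choice is without loss of generality.
1. C is the centroid of triangle FMS ⇒ C = (5/3, -2/3)
2. T is the midpoint of CW ⇒ T = (4/3, -1/3)
3. R lies on line SF with SR:RF = 5:2 ⇒ R = (10/7, -1/7)
4. D is the centroid of triangle STW ⇒ D = (22/9, -10/9)
2·[CTD] = -1/9, 2·[TRD] = -2/7
[CTD]:[TRD] = -1/9:-2/7 = 7/18

[CTD]:[TRD] = 7/18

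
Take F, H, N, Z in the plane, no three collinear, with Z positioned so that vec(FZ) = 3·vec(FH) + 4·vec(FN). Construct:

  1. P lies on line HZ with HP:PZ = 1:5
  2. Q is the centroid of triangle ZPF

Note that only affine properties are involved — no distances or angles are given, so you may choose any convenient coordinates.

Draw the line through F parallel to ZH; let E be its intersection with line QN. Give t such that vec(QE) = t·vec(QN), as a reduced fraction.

t = 4/7

Work in coordinates with F = (0, 0), H = (1, 0), N = (0, 1), Z = (3, 4).
1. P lies on line HZ with HP:PZ = 1:5 ⇒ P = (4/3, 2/3)
2. Q is the centroid of triangle ZPF ⇒ Q = (13/9, 14/9)
through F parallel to ZH: direction (-2, -4); meets QN at E = (13/21, 26/21)
E = Q + t·(N−Q) with t = 4/7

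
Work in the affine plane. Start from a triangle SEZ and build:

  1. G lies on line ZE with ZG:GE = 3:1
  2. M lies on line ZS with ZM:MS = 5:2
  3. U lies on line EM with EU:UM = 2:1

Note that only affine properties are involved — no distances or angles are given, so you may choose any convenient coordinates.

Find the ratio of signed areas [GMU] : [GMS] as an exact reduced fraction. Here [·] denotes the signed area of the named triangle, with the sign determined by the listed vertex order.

Assign S = (0, 0), E = (1, 0), Z = (0, 1) — the answer is frame-independent, so this choice is without loss of generality.
1. G lies on line ZE with ZG:GE = 3:1 ⇒ G = (3/4, 1/4)
2. M lies on line ZS with ZM:MS = 5:2 ⇒ M = (0, 2/7)
3. U lies on line EM with EU:UM = 2:1 ⇒ U = (1/3, 4/21)
2·[GMU] = 5/84, 2·[GMS] = 3/14
[GMU]:[GMS] = 5/84:3/14 = 5/18

[GMU]:[GMS] = 5/18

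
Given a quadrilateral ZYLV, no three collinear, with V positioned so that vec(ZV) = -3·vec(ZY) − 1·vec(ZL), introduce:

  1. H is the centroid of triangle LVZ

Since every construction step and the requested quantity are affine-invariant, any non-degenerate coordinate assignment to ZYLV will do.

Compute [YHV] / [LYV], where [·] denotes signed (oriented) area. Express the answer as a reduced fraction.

Work in coordinates with Z = (0, 0), Y = (1, 0), L = (0, 1), V = (-3, -1).
1. H is the centroid of triangle LVZ ⇒ H = (-1, 0)
2·[YHV] = 2, 2·[LYV] = -5
[YHV]:[LYV] = 2:-5 = -2/5

[YHV]:[LYV] = -2/5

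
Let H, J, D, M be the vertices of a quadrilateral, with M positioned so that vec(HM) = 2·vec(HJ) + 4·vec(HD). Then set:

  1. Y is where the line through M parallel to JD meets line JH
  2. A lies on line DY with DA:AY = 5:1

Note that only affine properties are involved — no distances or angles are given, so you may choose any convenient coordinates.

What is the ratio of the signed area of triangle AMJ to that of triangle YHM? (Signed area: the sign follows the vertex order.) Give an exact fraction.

Choose coordinates H = (0, 0), J = (1, 0), D = (0, 1), M = (2, 4).
1. Y is where the line through M parallel to JD meets line JH ⇒ Y = (6, 0)
2. A lies on line DY with DA:AY = 5:1 ⇒ A = (5, 1/6)
2·[AMJ] = 95/6, 2·[YHM] = -24
[AMJ]:[YHM] = 95/6:-24 = -95/144

[AMJ]:[YHM] = -95/144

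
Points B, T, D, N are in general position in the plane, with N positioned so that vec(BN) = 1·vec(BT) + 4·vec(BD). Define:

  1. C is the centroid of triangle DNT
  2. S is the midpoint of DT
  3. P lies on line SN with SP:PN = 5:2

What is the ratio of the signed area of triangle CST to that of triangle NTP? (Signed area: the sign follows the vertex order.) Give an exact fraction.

Assign B = (0, 0), T = (1, 0), D = (0, 1), N = (1, 4) — the answer is frame-independent, so this choice is without loss of generality.
1. C is the centroid of triangle DNT ⇒ C = (2/3, 5/3)
2. S is the midpoint of DT ⇒ S = (1/2, 1/2)
3. P lies on line SN with SP:PN = 5:2 ⇒ P = (6/7, 3)
2·[CST] = 2/3, 2·[NTP] = -4/7
[CST]:[NTP] = 2/3:-4/7 = -7/6

[CST]:[NTP] = -7/6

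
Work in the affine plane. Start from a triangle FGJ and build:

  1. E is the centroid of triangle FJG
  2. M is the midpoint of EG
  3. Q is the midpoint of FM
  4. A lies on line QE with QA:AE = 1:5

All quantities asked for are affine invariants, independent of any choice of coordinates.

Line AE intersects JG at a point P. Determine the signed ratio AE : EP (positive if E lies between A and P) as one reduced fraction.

AE:EP = 5/8

Set F = (0, 0), G = (1, 0), J = (0, 1); any affine frame gives the same invariant.
1. E is the centroid of triangle FJG ⇒ E = (1/3, 1/3)
2. M is the midpoint of EG ⇒ M = (2/3, 1/6)
3. Q is the midpoint of FM ⇒ Q = (1/3, 1/12)
4. A lies on line QE with QA:AE = 1:5 ⇒ A = (1/3, 1/8)
line AE meets JG at P = (1/3, 2/3)
E = A + t·(P−A) with t = 5/13, so AE:EP = 5/13:8/13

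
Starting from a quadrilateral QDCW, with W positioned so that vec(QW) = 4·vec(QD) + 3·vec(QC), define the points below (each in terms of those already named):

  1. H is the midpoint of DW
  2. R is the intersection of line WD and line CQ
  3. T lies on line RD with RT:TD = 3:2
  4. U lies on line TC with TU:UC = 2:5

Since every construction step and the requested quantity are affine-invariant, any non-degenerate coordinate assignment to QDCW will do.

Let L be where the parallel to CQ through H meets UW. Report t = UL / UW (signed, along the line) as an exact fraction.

Work in coordinates with Q = (0, 0), D = (1, 0), C = (0, 1), W = (4, 3).
1. H is the midpoint of DW ⇒ H = (5/2, 3/2)
2. R is the intersection of line WD and line CQ ⇒ R = (0, -1)
3. T lies on line RD with RT:TD = 3:2 ⇒ T = (3/5, -2/5)
4. U lies on line TC with TU:UC = 2:5 ⇒ U = (3/7, 0)
through H parallel to CQ: direction (0, -1); meets UW at L = (5/2, 87/50)
L = U + t·(W−U) with t = 29/50

t = 29/50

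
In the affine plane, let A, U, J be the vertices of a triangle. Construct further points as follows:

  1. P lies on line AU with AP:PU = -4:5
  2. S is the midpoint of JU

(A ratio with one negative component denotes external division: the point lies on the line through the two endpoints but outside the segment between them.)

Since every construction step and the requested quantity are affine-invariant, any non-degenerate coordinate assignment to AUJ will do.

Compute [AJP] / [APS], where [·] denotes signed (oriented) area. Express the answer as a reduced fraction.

Work in coordinates with A = (0, 0), U = (1, 0), J = (0, 1).
1. P lies on line AU with AP:PU = -4:5 ⇒ P = (-4, 0)
2. S is the midpoint of JU ⇒ S = (1/2, 1/2)
2·[AJP] = 4, 2·[APS] = -2
[AJP]:[APS] = 4:-2 = -2

[AJP]:[APS] = -2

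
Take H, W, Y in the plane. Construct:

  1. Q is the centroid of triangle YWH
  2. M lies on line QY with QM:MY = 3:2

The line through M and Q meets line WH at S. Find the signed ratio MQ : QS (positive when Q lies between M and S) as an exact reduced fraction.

Work in coordinates with H = (0, 0), W = (1, 0), Y = (0, 1).
1. Q is the centroid of triangle YWH ⇒ Q = (1/3, 1/3)
2. M lies on line QY with QM:MY = 3:2 ⇒ M = (2/15, 11/15)
line MQ meets WH at S = (1/2, 0)
Q = M + t·(S−M) with t = 6/11, so MQ:QS = 6/11:5/11

MQ:QS = 6/5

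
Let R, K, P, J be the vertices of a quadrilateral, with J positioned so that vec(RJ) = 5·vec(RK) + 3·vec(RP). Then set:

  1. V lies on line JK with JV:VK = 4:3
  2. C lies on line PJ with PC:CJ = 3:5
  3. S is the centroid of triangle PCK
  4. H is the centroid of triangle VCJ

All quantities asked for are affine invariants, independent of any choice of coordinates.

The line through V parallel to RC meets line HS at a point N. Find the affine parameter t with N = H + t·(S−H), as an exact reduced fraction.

Choose coordinates R = (0, 0), K = (1, 0), P = (0, 1), J = (5, 3).
1. V lies on line JK with JV:VK = 4:3 ⇒ V = (19/7, 9/7)
2. C lies on line PJ with PC:CJ = 3:5 ⇒ C = (15/8, 7/4)
3. S is the centroid of triangle PCK ⇒ S = (23/24, 11/12)
4. H is the centroid of triangle VCJ ⇒ H = (179/56, 169/84)
through V parallel to RC: direction (15/8, 7/4); meets HS at N = (66931/17528, 60901/26292)
N = H + t·(S−H) with t = -87/313

t = -87/313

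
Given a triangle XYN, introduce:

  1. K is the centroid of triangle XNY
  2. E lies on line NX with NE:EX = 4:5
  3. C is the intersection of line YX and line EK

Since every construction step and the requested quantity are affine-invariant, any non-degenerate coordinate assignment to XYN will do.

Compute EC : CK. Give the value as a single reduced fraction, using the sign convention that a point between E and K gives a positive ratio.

EC:CK = -5/3

Assign X = (0, 0), Y = (1, 0), N = (0, 1) — the answer is frame-independent, so this choice is without loss of generality.
1. K is the centroid of triangle XNY ⇒ K = (1/3, 1/3)
2. E lies on line NX with NE:EX = 4:5 ⇒ E = (0, 5/9)
3. C is the intersection of line YX and line EK ⇒ C = (5/6, 0)
C = E + t·(K−E) with t = 5/2, so EC:CK = t:(1−t) = 5/2:-3/2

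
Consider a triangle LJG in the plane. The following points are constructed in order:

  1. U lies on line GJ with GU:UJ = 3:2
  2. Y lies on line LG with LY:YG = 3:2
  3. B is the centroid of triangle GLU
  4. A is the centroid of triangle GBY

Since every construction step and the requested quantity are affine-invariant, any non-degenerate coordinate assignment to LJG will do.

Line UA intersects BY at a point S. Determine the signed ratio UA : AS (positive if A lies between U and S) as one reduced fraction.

Choose coordinates L = (0, 0), J = (1, 0), G = (0, 1).
1. U lies on line GJ with GU:UJ = 3:2 ⇒ U = (3/5, 2/5)
2. Y lies on line LG with LY:YG = 3:2 ⇒ Y = (0, 3/5)
3. B is the centroid of triangle GLU ⇒ B = (1/5, 7/15)
4. A is the centroid of triangle GBY ⇒ A = (1/15, 31/45)
line UA meets BY at S = (-1, 19/15)
A = U + t·(S−U) with t = 1/3, so UA:AS = 1/3:2/3

UA:AS = 1/2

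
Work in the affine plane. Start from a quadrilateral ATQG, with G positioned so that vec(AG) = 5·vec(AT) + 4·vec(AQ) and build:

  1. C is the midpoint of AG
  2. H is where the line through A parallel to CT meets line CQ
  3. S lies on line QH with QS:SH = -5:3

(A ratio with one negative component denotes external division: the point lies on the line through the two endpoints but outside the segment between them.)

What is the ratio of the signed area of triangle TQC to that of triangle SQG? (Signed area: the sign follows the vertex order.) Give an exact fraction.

[TQC]:[SQG] = 98/75

Assign A = (0, 0), T = (1, 0), Q = (0, 1), G = (5, 4) — the answer is frame-independent, so this choice is without loss of generality.
1. C is the midpoint of AG ⇒ C = (5/2, 2)
2. H is where the line through A parallel to CT meets line CQ ⇒ H = (15/14, 10/7)
3. S lies on line QH with QS:SH = -5:3 ⇒ S = (75/28, 29/14)
2·[TQC] = -7/2, 2·[SQG] = -75/28
[TQC]:[SQG] = -7/2:-75/28 = 98/75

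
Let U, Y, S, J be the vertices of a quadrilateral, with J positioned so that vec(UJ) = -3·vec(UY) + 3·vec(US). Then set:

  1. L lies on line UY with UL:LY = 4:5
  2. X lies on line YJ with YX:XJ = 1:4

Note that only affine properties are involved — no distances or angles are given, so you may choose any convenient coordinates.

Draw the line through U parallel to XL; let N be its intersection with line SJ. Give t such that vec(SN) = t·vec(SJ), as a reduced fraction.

t = 11/59

Assign U = (0, 0), Y = (1, 0), S = (0, 1), J = (-3, 3) — the answer is frame-independent, so this choice is without loss of generality.
1. L lies on line UY with UL:LY = 4:5 ⇒ L = (4/9, 0)
2. X lies on line YJ with YX:XJ = 1:4 ⇒ X = (1/5, 3/5)
through U parallel to XL: direction (11/45, -3/5); meets SJ at N = (-33/59, 81/59)
N = S + t·(J−S) with t = 11/59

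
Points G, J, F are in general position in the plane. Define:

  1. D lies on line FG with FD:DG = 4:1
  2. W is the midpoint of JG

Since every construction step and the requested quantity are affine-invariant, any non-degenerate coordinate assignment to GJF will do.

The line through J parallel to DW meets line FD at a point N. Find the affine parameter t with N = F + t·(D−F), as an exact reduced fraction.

Choose coordinates G = (0, 0), J = (1, 0), F = (0, 1).
1. D lies on line FG with FD:DG = 4:1 ⇒ D = (0, 1/5)
2. W is the midpoint of JG ⇒ W = (1/2, 0)
through J parallel to DW: direction (1/2, -1/5); meets FD at N = (0, 2/5)
N = F + t·(D−F) with t = 3/4

t = 3/4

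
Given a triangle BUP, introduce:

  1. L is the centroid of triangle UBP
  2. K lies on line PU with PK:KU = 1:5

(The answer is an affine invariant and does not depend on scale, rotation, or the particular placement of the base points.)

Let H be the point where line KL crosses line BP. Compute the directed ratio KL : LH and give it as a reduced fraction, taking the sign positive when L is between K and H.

Assign B = (0, 0), U = (1, 0), P = (0, 1) — the answer is frame-independent, so this choice is without loss of generality.
1. L is the centroid of triangle UBP ⇒ L = (1/3, 1/3)
2. K lies on line PU with PK:KU = 1:5 ⇒ K = (1/6, 5/6)
line KL meets BP at H = (0, 4/3)
L = K + t·(H−K) with t = -1, so KL:LH = -1:2

KL:LH = -1/2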